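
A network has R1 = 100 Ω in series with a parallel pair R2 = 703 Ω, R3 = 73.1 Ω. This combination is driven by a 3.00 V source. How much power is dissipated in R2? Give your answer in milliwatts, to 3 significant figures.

Reduce the parallel pair to R_p first; the network is then a simple series string.
R_p = (703×73.1)/(703+73.1) = 66.21 Ω
R_total = 100 + 66.21 = 166.2 Ω
I = V / R_total = 3.00 / 166.2 = 0.01805 A
Voltage across the parallel pair: V_p = I × R_p = 0.01805 × 66.21 = 1.195 V
R2 is across V_p, so use P = V²/R for that branch.
P_R2 = (1.195)² / 703 = 0.002032 W

2.03 mW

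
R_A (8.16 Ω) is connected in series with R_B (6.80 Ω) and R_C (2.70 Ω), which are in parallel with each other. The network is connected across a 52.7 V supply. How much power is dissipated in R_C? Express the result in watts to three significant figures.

Collapse R_B‖R_C to a single equivalent, reducing the network to two series elements.
R_p = (6.80×2.70)/(6.80+2.70) = 1.933 Ω
R_total = 8.16 + 1.933 = 10.09 Ω
I = V / R_total = 52.7 / 10.09 = 5.222 A
Voltage across the parallel pair: V_p = I × R_p = 5.222 × 1.933 = 10.09 V
With V_p across R_C, its power is V_p²/R_C.
P_R_C = (10.09)² / 2.70 = 37.72 W

37.7 W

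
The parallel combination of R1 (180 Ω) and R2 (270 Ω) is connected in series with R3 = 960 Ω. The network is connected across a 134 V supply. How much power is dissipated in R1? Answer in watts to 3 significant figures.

1.02 W

Combine R1 and R2 into their parallel equivalent first, reducing the network to two series resistors.
R_p = (180×270)/(180+270) = 108.0 Ω
R_total = R_p + 960 = 108.0 + 960 = 1068 Ω
I = V / R_total = 134 / 1068 = 0.1255 A
Voltage across the parallel pair: V_p = I × R_p = 0.1255 × 108.0 = 13.55 V
R1 has V_p across it, so P = V_p²/R1.
P_R1 = (13.55)² / 180 = 1.020 W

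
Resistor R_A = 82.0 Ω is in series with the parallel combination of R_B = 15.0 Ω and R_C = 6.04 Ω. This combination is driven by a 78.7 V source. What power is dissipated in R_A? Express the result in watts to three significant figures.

68.2 W

First combine the parallel branches into one equivalent R_p, then R_A + R_p is a series pair.
R_p = (15.0×6.04)/(15.0+6.04) = 4.306 Ω
R_total = 82.0 + 4.306 = 86.31 Ω
I = V / R_total = 78.7 / 86.31 = 0.9119 A
R_A is in the main series path, so its power is I²R_A.
P_R_A = (0.9119)² × 82.0 = 68.18 W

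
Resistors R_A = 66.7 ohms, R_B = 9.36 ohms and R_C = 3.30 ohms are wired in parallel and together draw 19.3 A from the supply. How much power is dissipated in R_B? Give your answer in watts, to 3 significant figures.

We need the common branch voltage; get it from I_total × R_eq, then P = V²/R for the branch.
1/R_eq = 1/66.7 + 1/9.36 + 1/3.30 ⇒ R_eq = 2.354 Ω
V = I_total × R_eq = 19.30 × 2.354 = 45.43 V
P_R_B = V² / R_B = (45.43)² / 9.36 = 220.5 W

220 W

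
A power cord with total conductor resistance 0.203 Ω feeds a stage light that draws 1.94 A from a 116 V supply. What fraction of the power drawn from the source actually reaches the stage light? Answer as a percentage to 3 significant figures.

99.7 %

The power cord carries the full 1.94 A.
P_line = I² R_line = (1.940)² × 0.203 = 0.7640 W
P_source = V I = 116 × 1.940 = 225.0 W; P_load = 224.3 W
η = P_load / P_source = 224.3 / 225.0 = 0.9966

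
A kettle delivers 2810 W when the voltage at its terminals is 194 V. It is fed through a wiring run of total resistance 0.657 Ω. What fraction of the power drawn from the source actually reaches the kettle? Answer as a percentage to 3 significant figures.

95.3 %

I = P / V = 2810 / 194 = 14.48 A through the wiring run.
P_line = I² R_line = (14.48)² × 0.657 = 137.8 W
P_source = P_load + P_line = 2810 + 137.8 = 2948 W
η = P_load / P_source = 2810 / 2948 = 0.9532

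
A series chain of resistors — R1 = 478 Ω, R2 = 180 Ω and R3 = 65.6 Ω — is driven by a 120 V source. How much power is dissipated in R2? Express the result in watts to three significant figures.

Series elements share the same current, so find I first, then use P = I²R.
R_total = 478 + 180 + 65.6 = 723.6 Ω
I = V / R_total = 120 / 723.6 = 0.1658 A
P_R2 = I² × R2 = (0.1658)² × 180 = 4.950 W

4.95 W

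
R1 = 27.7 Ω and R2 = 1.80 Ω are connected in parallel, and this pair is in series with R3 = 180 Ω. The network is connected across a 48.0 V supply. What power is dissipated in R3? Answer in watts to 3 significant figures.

Reduce the parallel combination to a single R_p; the circuit then becomes R_p in series with the remaining resistor.
R_p = (27.7×1.80)/(27.7+1.80) = 1.690 Ω
R_total = R_p + 180 = 1.690 + 180 = 181.7 Ω
I = V / R_total = 48.0 / 181.7 = 0.2642 A
R3 is the series element, so its power is I²R.
P_R3 = (0.2642)² × 180 = 12.56 W

12.6 W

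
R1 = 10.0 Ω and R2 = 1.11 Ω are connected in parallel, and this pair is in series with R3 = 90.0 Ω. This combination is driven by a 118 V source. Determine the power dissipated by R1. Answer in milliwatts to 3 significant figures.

168 mW

First find R_p for the parallel pair, then treat R_p + R3 as a series loop.
R_p = (10.0×1.11)/(10.0+1.11) = 0.9991 Ω
R_total = R_p + 90.0 = 0.9991 + 90.0 = 91.00 Ω
I = V / R_total = 118 / 91.00 = 1.297 A
Voltage across the parallel pair: V_p = I × R_p = 1.297 × 0.9991 = 1.296 V
Use P = V²/R for R1 with V = V_p.
P_R1 = (1.296)² / 10.0 = 0.1678 W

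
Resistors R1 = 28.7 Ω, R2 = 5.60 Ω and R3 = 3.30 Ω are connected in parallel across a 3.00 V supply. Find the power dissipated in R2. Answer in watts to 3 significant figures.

1.61 W

R2 sits directly across the source, so P = V²/R with V = 3.00 V.
P_R2 = V² / R2 = (3.00)² / 5.60 Ω = 1.607 W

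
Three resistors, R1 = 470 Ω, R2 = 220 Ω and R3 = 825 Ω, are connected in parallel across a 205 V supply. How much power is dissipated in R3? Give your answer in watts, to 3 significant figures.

50.9 W

Parallel branches share the same voltage; P = V²/R gives the branch power in one step.
P_R3 = V² / R3 = (205)² / 825 Ω = 50.94 W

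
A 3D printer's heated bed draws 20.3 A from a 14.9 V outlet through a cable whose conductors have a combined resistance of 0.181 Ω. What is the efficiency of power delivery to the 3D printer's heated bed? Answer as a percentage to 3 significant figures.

The cable carries the full 20.3 A.
P_line = I² R_line = (20.30)² × 0.181 = 74.59 W
P_source = V I = 14.9 × 20.30 = 302.5 W; P_load = 227.9 W
η = P_load / P_source = 227.9 / 302.5 = 0.7534

75.3 %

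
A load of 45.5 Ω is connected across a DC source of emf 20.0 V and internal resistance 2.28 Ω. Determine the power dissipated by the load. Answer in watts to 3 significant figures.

7.97 W

Find the circuit current first, then P = I²R for the load (series elements share I).
I = ε / (r + R) = 20.0 / (2.28 + 45.5) = 0.4186 A
P_load = I² R = (0.4186)² × 45.5 = 7.972 W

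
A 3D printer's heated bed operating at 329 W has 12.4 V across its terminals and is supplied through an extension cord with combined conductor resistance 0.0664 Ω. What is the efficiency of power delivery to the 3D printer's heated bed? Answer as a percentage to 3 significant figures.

I = P / V = 329 / 12.4 = 26.53 A through the extension cord.
P_line = I² R_line = (26.53)² × 0.0664 = 46.74 W
P_source = P_load + P_line = 329.0 + 46.74 = 375.7 W
η = P_load / P_source = 329.0 / 375.7 = 0.8756

87.6 %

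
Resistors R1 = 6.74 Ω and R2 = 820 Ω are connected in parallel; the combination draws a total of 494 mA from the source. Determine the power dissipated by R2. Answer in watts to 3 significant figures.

Parallel branches share V, not I — compute V via R_eq, then use V²/R for the target branch.
1/R_eq = 1/6.74 + 1/820 ⇒ R_eq = 6.685 Ω
V = I_total × R_eq = 0.4940 × 6.685 = 3.302 V
P_R2 = V² / R2 = (3.302)² / 820 = 0.01330 W

0.0133 W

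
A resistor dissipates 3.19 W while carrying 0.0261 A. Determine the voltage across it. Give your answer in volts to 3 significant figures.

122 V

Inverting the appropriate power form: V = P / I.
V = 3.19 / 0.02610 = 122.2 V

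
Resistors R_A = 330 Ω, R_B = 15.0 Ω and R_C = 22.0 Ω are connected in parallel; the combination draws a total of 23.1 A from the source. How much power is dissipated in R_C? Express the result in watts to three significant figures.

Only the total current is stated, so first find the parallel equivalent to get the voltage across the combination.
1/R_eq = 1/330 + 1/15.0 + 1/22.0 ⇒ R_eq = 8.684 Ω
V = I_total × R_eq = 23.10 × 8.684 = 200.6 V
P_R_C = V² / R_C = (200.6)² / 22.0 = 1829 W

1830 W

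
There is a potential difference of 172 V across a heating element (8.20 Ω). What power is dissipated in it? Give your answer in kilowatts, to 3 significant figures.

3.61 kW

Voltage and resistance are given, so P = V²/R is the one-step route.
P = (172 V)² / 8.20 Ω = 3608 W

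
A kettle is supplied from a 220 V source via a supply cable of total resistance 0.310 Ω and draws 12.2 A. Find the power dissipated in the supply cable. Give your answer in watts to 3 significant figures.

The supply cable is a series resistance carrying the load current; its dissipation is I²R_line.
The supply cable carries the full 12.2 A.
P_line = I² R_line = (12.20)² × 0.310 = 46.14 W

46.1 W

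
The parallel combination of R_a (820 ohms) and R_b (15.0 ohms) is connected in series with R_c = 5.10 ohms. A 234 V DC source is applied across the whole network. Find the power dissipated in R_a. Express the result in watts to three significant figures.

36.8 W

Combine R_a and R_b into their parallel equivalent first, reducing the network to two series resistors.
R_p = (820×15.0)/(820+15.0) = 14.73 Ω
R_total = R_p + 5.10 = 14.73 + 5.10 = 19.83 Ω
I = V / R_total = 234 / 19.83 = 11.80 A
Voltage across the parallel pair: V_p = I × R_p = 11.80 × 14.73 = 173.8 V
R_a has V_p across it, so P = V_p²/R_a.
P_R_a = (173.8)² / 820 = 36.85 W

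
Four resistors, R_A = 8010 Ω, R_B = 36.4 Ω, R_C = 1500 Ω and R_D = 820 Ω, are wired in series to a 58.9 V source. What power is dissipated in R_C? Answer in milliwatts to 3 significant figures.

Since the resistors are in series they all carry the loop current I = V/R_total; the power in any one is I²R.
R_total = 8010 + 36.4 + 1500 + 820 = 10370 Ω
I = V / R_total = 58.9 / 10370 = 0.005682 A
P_R_C = I² × R_C = (0.005682)² × 1500 = 0.04842 W

48.4 mW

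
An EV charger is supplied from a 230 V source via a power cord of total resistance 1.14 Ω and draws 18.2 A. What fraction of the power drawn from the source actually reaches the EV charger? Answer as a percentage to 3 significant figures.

The power cord carries the full 18.2 A.
P_line = I² R_line = (18.20)² × 1.14 = 377.6 W
P_source = V I = 230 × 18.20 = 4186 W; P_load = 3808 W
η = P_load / P_source = 3808 / 4186 = 0.9098

91.0 %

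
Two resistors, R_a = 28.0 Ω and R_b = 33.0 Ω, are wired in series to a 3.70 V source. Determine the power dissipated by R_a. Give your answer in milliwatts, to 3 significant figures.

Since the resistors are in series they all carry the loop current I = V/R_total; the power in any one is I²R.
R_total = 28.0 + 33.0 = 61.00 Ω
I = V / R_total = 3.70 / 61.00 = 0.06066 A
P_R_a = I² × R_a = (0.06066)² × 28.0 = 0.1030 W

103 mW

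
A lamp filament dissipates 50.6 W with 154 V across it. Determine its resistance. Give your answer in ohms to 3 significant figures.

469 Ω

From P = V I = I²R = V²/R, with the two given quantities we get R = V² / P.
R = (154)² / 50.6 = 468.7 Ω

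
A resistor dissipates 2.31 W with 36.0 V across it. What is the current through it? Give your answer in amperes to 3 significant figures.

Inverting the appropriate power form: I = P / V.
I = 2.31 / 36.0 = 0.06417 A

0.0642 A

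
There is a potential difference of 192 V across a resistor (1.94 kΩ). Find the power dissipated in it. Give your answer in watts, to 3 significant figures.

19.0 W

V and R are stated; P = V²/R avoids computing the current.
P = (192 V)² / 1940 Ω = 19.00 W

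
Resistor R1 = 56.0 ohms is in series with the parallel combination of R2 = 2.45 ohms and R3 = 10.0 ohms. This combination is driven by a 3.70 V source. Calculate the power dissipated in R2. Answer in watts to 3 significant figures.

Reduce the parallel pair to R_p first; the network is then a simple series string.
R_p = (2.45×10.0)/(2.45+10.0) = 1.968 Ω
R_total = 56.0 + 1.968 = 57.97 Ω
I = V / R_total = 3.70 / 57.97 = 0.06383 A
Voltage across the parallel pair: V_p = I × R_p = 0.06383 × 1.968 = 0.1256 V
R2 is across V_p, so use P = V²/R for that branch.
P_R2 = (0.1256)² / 2.45 = 0.006440 W

0.00644 W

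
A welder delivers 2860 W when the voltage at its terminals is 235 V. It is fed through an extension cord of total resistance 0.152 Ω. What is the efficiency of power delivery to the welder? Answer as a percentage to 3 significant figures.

I = P / V = 2860 / 235 = 12.17 A through the extension cord.
P_line = I² R_line = (12.17)² × 0.152 = 22.51 W
P_source = P_load + P_line = 2860 + 22.51 = 2883 W
η = P_load / P_source = 2860 / 2883 = 0.9922

99.2 %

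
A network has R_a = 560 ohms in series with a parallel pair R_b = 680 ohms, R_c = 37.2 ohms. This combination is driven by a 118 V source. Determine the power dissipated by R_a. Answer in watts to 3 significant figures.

22.0 W

Collapse R_b‖R_c to a single equivalent, reducing the network to two series elements.
R_p = (680×37.2)/(680+37.2) = 35.27 Ω
R_total = 560 + 35.27 = 595.3 Ω
I = V / R_total = 118 / 595.3 = 0.1982 A
R_a is in the main series path, so its power is I²R_a.
P_R_a = (0.1982)² × 560 = 22.01 W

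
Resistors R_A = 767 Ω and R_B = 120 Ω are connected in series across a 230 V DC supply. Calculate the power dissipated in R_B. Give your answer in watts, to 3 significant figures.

In a series string the same current flows through every resistor — find that current, then P = I²R for the one we want.
R_total = 767 + 120 = 887.0 Ω
I = V / R_total = 230 / 887.0 = 0.2593 A
P_R_B = I² × R_B = (0.2593)² × 120 = 8.068 W

8.07 W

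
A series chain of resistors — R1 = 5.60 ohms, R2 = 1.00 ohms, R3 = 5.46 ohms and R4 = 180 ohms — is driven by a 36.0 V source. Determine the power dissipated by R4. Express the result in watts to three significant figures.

6.32 W

The current is common to all series resistors; compute it, then apply P = I²R for the target.
R_total = 5.60 + 1.00 + 5.46 + 180 = 192.1 Ω
I = V / R_total = 36.0 / 192.1 = 0.1874 A
P_R4 = I² × R4 = (0.1874)² × 180 = 6.324 W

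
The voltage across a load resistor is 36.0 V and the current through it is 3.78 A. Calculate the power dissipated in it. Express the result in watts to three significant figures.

136 W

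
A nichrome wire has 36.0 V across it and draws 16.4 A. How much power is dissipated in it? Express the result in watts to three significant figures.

Since both terminal voltage and current are stated, P = V I gives the power in one step.
P = 36.0 V × 16.40 A = 590.4 W

590 W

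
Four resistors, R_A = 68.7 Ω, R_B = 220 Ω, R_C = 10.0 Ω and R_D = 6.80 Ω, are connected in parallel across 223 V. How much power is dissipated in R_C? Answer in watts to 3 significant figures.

4970 W

R_C sits directly across the source, so P = V²/R with V = 223 V.
P_R_C = V² / R_C = (223)² / 10.0 Ω = 4973 W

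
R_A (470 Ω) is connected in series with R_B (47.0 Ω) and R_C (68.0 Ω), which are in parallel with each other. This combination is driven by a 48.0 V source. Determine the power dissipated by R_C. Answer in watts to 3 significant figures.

Reduce the parallel pair to R_p first; the network is then a simple series string.
R_p = (47.0×68.0)/(47.0+68.0) = 27.79 Ω
R_total = 470 + 27.79 = 497.8 Ω
I = V / R_total = 48.0 / 497.8 = 0.09643 A
Voltage across the parallel pair: V_p = I × R_p = 0.09643 × 27.79 = 2.680 V
R_C sees V_p directly, so P = V_p² / R_C.
P_R_C = (2.680)² / 68.0 = 0.1056 W

0.106 W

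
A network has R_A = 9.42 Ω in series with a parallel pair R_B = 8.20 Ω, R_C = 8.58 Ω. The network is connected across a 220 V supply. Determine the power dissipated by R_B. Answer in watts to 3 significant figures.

Replace R_B and R_C with their parallel equivalent so the circuit becomes R_A in series with R_p.
R_p = (8.20×8.58)/(8.20+8.58) = 4.193 Ω
R_total = 9.42 + 4.193 = 13.61 Ω
I = V / R_total = 220 / 13.61 = 16.16 A
Voltage across the parallel pair: V_p = I × R_p = 16.16 × 4.193 = 67.76 V
With V_p across R_B, its power is V_p²/R_B.
P_R_B = (67.76)² / 8.20 = 560.0 W

560 W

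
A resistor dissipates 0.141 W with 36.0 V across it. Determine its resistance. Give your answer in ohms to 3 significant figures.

9190 Ω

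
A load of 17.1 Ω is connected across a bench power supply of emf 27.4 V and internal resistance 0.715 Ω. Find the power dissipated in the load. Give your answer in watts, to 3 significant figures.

Load and internal resistance form a series loop — compute the loop current, then the load power via I²R.
I = ε / (r + R) = 27.4 / (0.715 + 17.1) = 1.538 A
P_load = I² R = (1.538)² × 17.1 = 40.45 W

40.5 W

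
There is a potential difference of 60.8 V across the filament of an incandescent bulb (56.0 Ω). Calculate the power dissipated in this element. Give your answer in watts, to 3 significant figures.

With V across and R both known, P = V²/R gives the dissipation directly.
P = (60.8 V)² / 56.0 Ω = 66.01 W

66.0 W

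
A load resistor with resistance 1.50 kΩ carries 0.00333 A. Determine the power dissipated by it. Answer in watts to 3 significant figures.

Knowing I and R, the power is just I²R — no need to find V first.
P = (0.003330 A)² × 1500 Ω = 0.01663 W

0.0166 W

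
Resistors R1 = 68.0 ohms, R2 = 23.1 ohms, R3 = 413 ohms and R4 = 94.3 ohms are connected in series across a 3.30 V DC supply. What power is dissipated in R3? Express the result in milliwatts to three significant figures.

12.6 mW

Since the resistors are in series they all carry the loop current I = V/R_total; the power in any one is I²R.
R_total = 68.0 + 23.1 + 413 + 94.3 = 598.4 Ω
I = V / R_total = 3.30 / 598.4 = 0.005515 A
P_R3 = I² × R3 = (0.005515)² × 413 = 0.01256 W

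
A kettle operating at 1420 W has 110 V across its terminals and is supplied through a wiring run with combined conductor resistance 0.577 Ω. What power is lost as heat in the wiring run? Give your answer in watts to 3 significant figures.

96.2 W

The wiring run and load are in series, so the same current flows in both; the loss is I²R_line.
I = P / V = 1420 / 110 = 12.91 A through the wiring run.
P_line = I² R_line = (12.91)² × 0.577 = 96.15 W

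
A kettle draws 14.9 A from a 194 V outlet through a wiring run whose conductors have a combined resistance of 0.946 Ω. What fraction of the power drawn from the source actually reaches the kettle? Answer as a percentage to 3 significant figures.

92.7 %

The wiring run carries the full 14.9 A.
P_line = I² R_line = (14.90)² × 0.946 = 210.0 W
P_source = V I = 194 × 14.90 = 2891 W; P_load = 2681 W
η = P_load / P_source = 2681 / 2891 = 0.9273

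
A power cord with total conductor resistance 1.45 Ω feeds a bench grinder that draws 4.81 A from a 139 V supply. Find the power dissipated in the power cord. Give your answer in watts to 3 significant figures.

The power cord is a series resistance carrying the load current; its dissipation is I²R_line.
The power cord carries the full 4.81 A.
P_line = I² R_line = (4.810)² × 1.45 = 33.55 W

33.5 W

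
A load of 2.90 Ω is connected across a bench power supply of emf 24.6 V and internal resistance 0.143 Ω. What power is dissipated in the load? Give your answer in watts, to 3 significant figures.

190 W

Find the circuit current first, then P = I²R for the load (series elements share I).
I = ε / (r + R) = 24.6 / (0.143 + 2.90) = 8.084 A
P_load = I² R = (8.084)² × 2.90 = 189.5 W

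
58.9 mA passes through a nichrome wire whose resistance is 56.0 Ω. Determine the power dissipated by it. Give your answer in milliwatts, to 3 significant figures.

Current and resistance are given, so P = I²R is the direct form.
P = (0.05890 A)² × 56.0 Ω = 0.1943 W

194 mW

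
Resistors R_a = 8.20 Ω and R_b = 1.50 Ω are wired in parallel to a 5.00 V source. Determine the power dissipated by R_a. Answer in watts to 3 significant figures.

3.05 W

The supply voltage appears across each parallel branch — just use P = V²/R_a.
P_R_a = V² / R_a = (5.00)² / 8.20 Ω = 3.049 W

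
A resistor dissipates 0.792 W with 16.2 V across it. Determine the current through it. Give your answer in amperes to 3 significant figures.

0.0489 A

Rearranging the power relation for the two known quantities gives I = P / V.
I = 0.792 / 16.2 = 0.04889 A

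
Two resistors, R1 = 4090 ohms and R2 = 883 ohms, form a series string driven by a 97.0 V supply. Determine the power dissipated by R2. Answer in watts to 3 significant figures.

0.336 W

The current is common to all series resistors; compute it, then apply P = I²R for the target.
R_total = 4090 + 883 = 4973 Ω
I = V / R_total = 97.0 / 4973 = 0.01951 A
P_R2 = I² × R2 = (0.01951)² × 883 = 0.3359 W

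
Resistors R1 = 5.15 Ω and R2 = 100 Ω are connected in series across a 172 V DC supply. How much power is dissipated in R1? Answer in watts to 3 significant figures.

Series elements share the same current, so find I first, then use P = I²R.
R_total = 5.15 + 100 = 105.2 Ω
I = V / R_total = 172 / 105.2 = 1.636 A
P_R1 = I² × R1 = (1.636)² × 5.15 = 13.78 W

13.8 W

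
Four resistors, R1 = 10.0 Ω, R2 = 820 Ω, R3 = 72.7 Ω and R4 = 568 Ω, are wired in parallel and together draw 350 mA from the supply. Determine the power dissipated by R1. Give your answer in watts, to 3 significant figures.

0.899 W

Parallel branches share V, not I — compute V via R_eq, then use V²/R for the target branch.
1/R_eq = 1/10.0 + 1/820 + 1/72.7 + 1/568 ⇒ R_eq = 8.566 Ω
V = I_total × R_eq = 0.3500 × 8.566 = 2.998 V
P_R1 = V² / R1 = (2.998)² / 10.0 = 0.8989 W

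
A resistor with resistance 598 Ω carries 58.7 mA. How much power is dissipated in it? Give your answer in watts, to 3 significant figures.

2.06 W

With I and R stated, P = I²R applies in one step.
P = (0.05870 A)² × 598 Ω = 2.061 W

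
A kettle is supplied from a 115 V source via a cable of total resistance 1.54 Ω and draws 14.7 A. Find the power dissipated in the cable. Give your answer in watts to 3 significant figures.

333 W

Line loss is just I²R for the cable — we know both I and R_line directly.
The cable carries the full 14.7 A.
P_line = I² R_line = (14.70)² × 1.54 = 332.8 W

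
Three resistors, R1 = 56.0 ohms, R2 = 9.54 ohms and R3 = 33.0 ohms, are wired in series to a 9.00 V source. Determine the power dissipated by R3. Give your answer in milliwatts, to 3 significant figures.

275 mW

Every series element carries the same I. Get I from the total resistance, then P = I² × R3.
R_total = 56.0 + 9.54 + 33.0 = 98.54 Ω
I = V / R_total = 9.00 / 98.54 = 0.09133 A
P_R3 = I² × R3 = (0.09133)² × 33.0 = 0.2753 W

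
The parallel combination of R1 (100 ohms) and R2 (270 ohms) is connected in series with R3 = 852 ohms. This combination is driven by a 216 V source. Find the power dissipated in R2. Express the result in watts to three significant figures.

First find R_p for the parallel pair, then treat R_p + R3 as a series loop.
R_p = (100×270)/(100+270) = 72.97 Ω
R_total = R_p + 852 = 72.97 + 852 = 925.0 Ω
I = V / R_total = 216 / 925.0 = 0.2335 A
Voltage across the parallel pair: V_p = I × R_p = 0.2335 × 72.97 = 17.04 V
R2 sits across V_p; its power is V_p²/R.
P_R2 = (17.04)² / 270 = 1.075 W

1.08 W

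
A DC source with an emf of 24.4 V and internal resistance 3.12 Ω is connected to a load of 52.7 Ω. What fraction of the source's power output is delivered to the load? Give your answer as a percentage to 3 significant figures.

The source delivers εI, of which I²R reaches the load and I²r is lost; since I is common, η = R/(R+r).
η = R / (R + r) = 52.7 / (52.7 + 3.12) = 0.9441

94.4 %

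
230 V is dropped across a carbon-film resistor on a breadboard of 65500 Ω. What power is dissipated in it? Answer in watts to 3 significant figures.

0.808 W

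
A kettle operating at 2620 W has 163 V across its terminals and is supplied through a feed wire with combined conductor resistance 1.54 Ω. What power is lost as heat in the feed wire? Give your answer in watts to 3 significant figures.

The feed wire and load are in series, so the same current flows in both; the loss is I²R_line.
I = P / V = 2620 / 163 = 16.07 A through the feed wire.
P_line = I² R_line = (16.07)² × 1.54 = 397.9 W

398 W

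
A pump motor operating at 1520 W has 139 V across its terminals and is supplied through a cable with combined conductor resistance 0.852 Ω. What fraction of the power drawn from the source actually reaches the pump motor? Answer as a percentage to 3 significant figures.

93.7 %

I = P / V = 1520 / 139 = 10.94 A through the cable.
P_line = I² R_line = (10.94)² × 0.852 = 101.9 W
P_source = P_load + P_line = 1520 + 101.9 = 1622 W
η = P_load / P_source = 1520 / 1622 = 0.9372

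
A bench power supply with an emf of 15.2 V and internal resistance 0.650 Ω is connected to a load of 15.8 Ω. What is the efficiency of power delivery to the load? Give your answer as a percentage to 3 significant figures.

96.0 %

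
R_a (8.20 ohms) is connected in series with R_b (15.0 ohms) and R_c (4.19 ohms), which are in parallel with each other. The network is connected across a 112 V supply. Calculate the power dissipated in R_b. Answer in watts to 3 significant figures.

68.1 W

Reduce the parallel pair to R_p first; the network is then a simple series string.
R_p = (15.0×4.19)/(15.0+4.19) = 3.275 Ω
R_total = 8.20 + 3.275 = 11.48 Ω
I = V / R_total = 112 / 11.48 = 9.760 A
Voltage across the parallel pair: V_p = I × R_p = 9.760 × 3.275 = 31.97 V
With V_p across R_b, its power is V_p²/R_b.
P_R_b = (31.97)² / 15.0 = 68.12 W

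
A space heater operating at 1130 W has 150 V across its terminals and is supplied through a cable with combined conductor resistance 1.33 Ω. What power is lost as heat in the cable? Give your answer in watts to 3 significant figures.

The cable and load are in series, so the same current flows in both; the loss is I²R_line.
I = P / V = 1130 / 150 = 7.533 A through the cable.
P_line = I² R_line = (7.533)² × 1.33 = 75.48 W

75.5 W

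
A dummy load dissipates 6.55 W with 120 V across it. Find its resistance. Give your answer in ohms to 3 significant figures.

2200 Ω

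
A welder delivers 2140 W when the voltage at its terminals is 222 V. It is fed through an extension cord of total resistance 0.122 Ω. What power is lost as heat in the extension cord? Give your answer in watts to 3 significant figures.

11.3 W

The extension cord and load are in series, so the same current flows in both; the loss is I²R_line.
I = P / V = 2140 / 222 = 9.640 A through the extension cord.
P_line = I² R_line = (9.640)² × 0.122 = 11.34 W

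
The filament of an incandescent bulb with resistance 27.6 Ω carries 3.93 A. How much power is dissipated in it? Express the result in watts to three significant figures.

The current through and the resistance of the element are both given; use P = I²R.
P = (3.930 A)² × 27.6 Ω = 426.3 W

426 W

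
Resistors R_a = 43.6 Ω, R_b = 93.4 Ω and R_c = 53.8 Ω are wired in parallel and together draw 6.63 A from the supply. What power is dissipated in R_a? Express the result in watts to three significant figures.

370 W

Parallel branches share V, not I — compute V via R_eq, then use V²/R for the target branch.
1/R_eq = 1/43.6 + 1/93.4 + 1/53.8 ⇒ R_eq = 19.15 Ω
V = I_total × R_eq = 6.630 × 19.15 = 126.9 V
P_R_a = V² / R_a = (126.9)² / 43.6 = 369.6 W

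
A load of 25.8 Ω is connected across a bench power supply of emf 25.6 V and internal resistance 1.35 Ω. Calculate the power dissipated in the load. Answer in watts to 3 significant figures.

Find the circuit current first, then P = I²R for the load (series elements share I).
I = ε / (r + R) = 25.6 / (1.35 + 25.8) = 0.9429 A
P_load = I² R = (0.9429)² × 25.8 = 22.94 W

22.9 W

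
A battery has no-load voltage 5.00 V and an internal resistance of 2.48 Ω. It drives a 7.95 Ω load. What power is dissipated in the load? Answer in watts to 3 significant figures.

1.83 W

Load and internal resistance form a series loop — compute the loop current, then the load power via I²R.
I = ε / (r + R) = 5.00 / (2.48 + 7.95) = 0.4794 A
P_load = I² R = (0.4794)² × 7.95 = 1.827 W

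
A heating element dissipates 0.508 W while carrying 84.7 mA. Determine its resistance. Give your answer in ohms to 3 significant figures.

70.8 Ω

Inverting the appropriate power form: R = P / I².
R = 0.508 / (0.08470)² = 70.81 Ω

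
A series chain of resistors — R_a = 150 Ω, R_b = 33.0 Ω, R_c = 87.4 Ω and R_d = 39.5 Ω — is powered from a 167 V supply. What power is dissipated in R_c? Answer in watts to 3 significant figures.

In a series string the same current flows through every resistor — find that current, then P = I²R for the one we want.
R_total = 150 + 33.0 + 87.4 + 39.5 = 309.9 Ω
I = V / R_total = 167 / 309.9 = 0.5389 A
P_R_c = I² × R_c = (0.5389)² × 87.4 = 25.38 W

25.4 W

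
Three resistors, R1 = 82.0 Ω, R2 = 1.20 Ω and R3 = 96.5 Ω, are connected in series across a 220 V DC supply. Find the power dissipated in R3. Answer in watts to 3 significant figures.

Every series element carries the same I. Get I from the total resistance, then P = I² × R3.
R_total = 82.0 + 1.20 + 96.5 = 179.7 Ω
I = V / R_total = 220 / 179.7 = 1.224 A
P_R3 = I² × R3 = (1.224)² × 96.5 = 144.6 W

145 W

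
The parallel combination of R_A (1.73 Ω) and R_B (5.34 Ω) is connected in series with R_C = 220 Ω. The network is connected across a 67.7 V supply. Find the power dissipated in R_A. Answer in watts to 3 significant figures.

0.0924 W

Collapse the R_A‖R_B pair into one equivalent R_p; then R_p and R_C form a series string.
R_p = (1.73×5.34)/(1.73+5.34) = 1.307 Ω
R_total = R_p + 220 = 1.307 + 220 = 221.3 Ω
I = V / R_total = 67.7 / 221.3 = 0.3059 A
Voltage across the parallel pair: V_p = I × R_p = 0.3059 × 1.307 = 0.3997 V
Use P = V²/R for R_A with V = V_p.
P_R_A = (0.3997)² / 1.73 = 0.09236 W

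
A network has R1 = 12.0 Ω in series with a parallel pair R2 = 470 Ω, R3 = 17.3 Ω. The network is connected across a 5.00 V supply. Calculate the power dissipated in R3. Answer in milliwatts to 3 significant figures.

489 mW

Replace R2 and R3 with their parallel equivalent so the circuit becomes R1 in series with R_p.
R_p = (470×17.3)/(470+17.3) = 16.69 Ω
R_total = 12.0 + 16.69 = 28.69 Ω
I = V / R_total = 5.00 / 28.69 = 0.1743 A
Voltage across the parallel pair: V_p = I × R_p = 0.1743 × 16.69 = 2.908 V
R3 is across V_p, so use P = V²/R for that branch.
P_R3 = (2.908)² / 17.3 = 0.4889 W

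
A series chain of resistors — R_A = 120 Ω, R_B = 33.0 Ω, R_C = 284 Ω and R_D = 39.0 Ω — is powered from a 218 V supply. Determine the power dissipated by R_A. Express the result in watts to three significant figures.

Series elements share the same current, so find I first, then use P = I²R.
R_total = 120 + 33.0 + 284 + 39.0 = 476.0 Ω
I = V / R_total = 218 / 476.0 = 0.4580 A
P_R_A = I² × R_A = (0.4580)² × 120 = 25.17 W

25.2 W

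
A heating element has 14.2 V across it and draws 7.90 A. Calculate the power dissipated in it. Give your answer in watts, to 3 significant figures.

V and I are known directly — P = V I, no intermediate step needed.
P = 14.2 V × 7.900 A = 112.2 W

112 W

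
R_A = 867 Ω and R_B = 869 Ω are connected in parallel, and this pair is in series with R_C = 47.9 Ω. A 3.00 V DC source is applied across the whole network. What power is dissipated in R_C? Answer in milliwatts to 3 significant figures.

Reduce the parallel combination to a single R_p; the circuit then becomes R_p in series with the remaining resistor.
R_p = (867×869)/(867+869) = 434.0 Ω
R_total = R_p + 47.9 = 434.0 + 47.9 = 481.9 Ω
I = V / R_total = 3.00 / 481.9 = 0.006225 A
All the supply current flows through R_C; use P = I²R_C.
P_R_C = (0.006225)² × 47.9 = 0.001856 W

1.86 mW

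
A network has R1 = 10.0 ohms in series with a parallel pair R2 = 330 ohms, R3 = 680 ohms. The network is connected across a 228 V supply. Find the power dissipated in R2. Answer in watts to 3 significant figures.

Reduce the parallel pair to R_p first; the network is then a simple series string.
R_p = (330×680)/(330+680) = 222.2 Ω
R_total = 10.0 + 222.2 = 232.2 Ω
I = V / R_total = 228 / 232.2 = 0.9820 A
Voltage across the parallel pair: V_p = I × R_p = 0.9820 × 222.2 = 218.2 V
R2 is across V_p, so use P = V²/R for that branch.
P_R2 = (218.2)² / 330 = 144.2 W

144 W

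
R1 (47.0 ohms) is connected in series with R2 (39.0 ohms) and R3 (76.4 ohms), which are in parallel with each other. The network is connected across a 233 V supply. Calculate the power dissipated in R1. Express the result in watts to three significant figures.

481 W

Reduce the parallel pair to R_p first; the network is then a simple series string.
R_p = (39.0×76.4)/(39.0+76.4) = 25.82 Ω
R_total = 47.0 + 25.82 = 72.82 Ω
I = V / R_total = 233 / 72.82 = 3.200 A
The full supply current passes through R1: P = I²R.
P_R1 = (3.200)² × 47.0 = 481.2 W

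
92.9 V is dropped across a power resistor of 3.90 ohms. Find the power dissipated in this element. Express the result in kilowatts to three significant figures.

With V across and R both known, P = V²/R gives the dissipation directly.
P = (92.9 V)² / 3.90 Ω = 2213 W

2.21 kW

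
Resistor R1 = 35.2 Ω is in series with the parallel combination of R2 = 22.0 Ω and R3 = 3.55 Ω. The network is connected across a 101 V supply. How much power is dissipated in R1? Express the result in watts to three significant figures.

245 W

Collapse R2‖R3 to a single equivalent, reducing the network to two series elements.
R_p = (22.0×3.55)/(22.0+3.55) = 3.057 Ω
R_total = 35.2 + 3.057 = 38.26 Ω
I = V / R_total = 101 / 38.26 = 2.640 A
R1 is in the main series path, so its power is I²R1.
P_R1 = (2.640)² × 35.2 = 245.3 W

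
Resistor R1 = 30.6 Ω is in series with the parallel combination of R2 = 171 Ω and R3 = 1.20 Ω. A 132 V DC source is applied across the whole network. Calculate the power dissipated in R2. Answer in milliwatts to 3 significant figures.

143 mW

Reduce the parallel pair to R_p first; the network is then a simple series string.
R_p = (171×1.20)/(171+1.20) = 1.192 Ω
R_total = 30.6 + 1.192 = 31.79 Ω
I = V / R_total = 132 / 31.79 = 4.152 A
Voltage across the parallel pair: V_p = I × R_p = 4.152 × 1.192 = 4.948 V
With V_p across R2, its power is V_p²/R2.
P_R2 = (4.948)² / 171 = 0.1432 W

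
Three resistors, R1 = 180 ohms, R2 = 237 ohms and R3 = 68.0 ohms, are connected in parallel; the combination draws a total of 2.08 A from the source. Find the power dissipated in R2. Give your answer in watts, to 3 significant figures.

Parallel branches share V, not I — compute V via R_eq, then use V²/R for the target branch.
1/R_eq = 1/180 + 1/237 + 1/68.0 ⇒ R_eq = 40.85 Ω
V = I_total × R_eq = 2.080 × 40.85 = 84.96 V
P_R2 = V² / R2 = (84.96)² / 237 = 30.46 W

30.5 W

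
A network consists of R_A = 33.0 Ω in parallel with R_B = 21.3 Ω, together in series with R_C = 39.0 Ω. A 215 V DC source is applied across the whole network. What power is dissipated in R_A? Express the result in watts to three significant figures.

Combine R_A and R_B into their parallel equivalent first, reducing the network to two series resistors.
R_p = (33.0×21.3)/(33.0+21.3) = 12.94 Ω
R_total = R_p + 39.0 = 12.94 + 39.0 = 51.94 Ω
I = V / R_total = 215 / 51.94 = 4.139 A
Voltage across the parallel pair: V_p = I × R_p = 4.139 × 12.94 = 53.58 V
Use P = V²/R for R_A with V = V_p.
P_R_A = (53.58)² / 33.0 = 86.99 W

87.0 W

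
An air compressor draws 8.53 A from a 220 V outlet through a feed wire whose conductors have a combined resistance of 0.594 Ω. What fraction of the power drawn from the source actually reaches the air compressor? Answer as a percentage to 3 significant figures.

The feed wire carries the full 8.53 A.
P_line = I² R_line = (8.530)² × 0.594 = 43.22 W
P_source = V I = 220 × 8.530 = 1877 W; P_load = 1833 W
η = P_load / P_source = 1833 / 1877 = 0.9770

97.7 %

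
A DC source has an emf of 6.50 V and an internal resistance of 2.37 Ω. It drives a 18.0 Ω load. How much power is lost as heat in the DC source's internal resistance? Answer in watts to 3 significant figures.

0.241 W

r is in series with the load, so it carries the full circuit current — the loss in it is I²r.
I = ε / (r + R) = 6.50 / (2.37 + 18.0) = 0.3191 A
P_int = I² r = (0.3191)² × 2.37 = 0.2413 W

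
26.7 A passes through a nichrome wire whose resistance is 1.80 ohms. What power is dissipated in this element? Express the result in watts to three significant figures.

1280 W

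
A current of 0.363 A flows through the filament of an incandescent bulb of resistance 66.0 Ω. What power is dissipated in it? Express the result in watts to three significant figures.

8.70 W

With I and R stated, P = I²R applies in one step.
P = (0.3630 A)² × 66.0 Ω = 8.697 W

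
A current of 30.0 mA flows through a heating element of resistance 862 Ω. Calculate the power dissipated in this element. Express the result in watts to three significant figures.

0.776 W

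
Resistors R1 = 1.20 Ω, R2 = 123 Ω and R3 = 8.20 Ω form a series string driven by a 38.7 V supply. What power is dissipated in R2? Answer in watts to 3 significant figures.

Since the resistors are in series they all carry the loop current I = V/R_total; the power in any one is I²R.
R_total = 1.20 + 123 + 8.20 = 132.4 Ω
I = V / R_total = 38.7 / 132.4 = 0.2923 A
P_R2 = I² × R2 = (0.2923)² × 123 = 10.51 W

10.5 W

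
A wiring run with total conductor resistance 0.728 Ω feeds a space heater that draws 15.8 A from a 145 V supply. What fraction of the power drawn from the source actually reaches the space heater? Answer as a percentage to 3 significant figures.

The wiring run carries the full 15.8 A.
P_line = I² R_line = (15.80)² × 0.728 = 181.7 W
P_source = V I = 145 × 15.80 = 2291 W; P_load = 2109 W
η = P_load / P_source = 2109 / 2291 = 0.9207

92.1 %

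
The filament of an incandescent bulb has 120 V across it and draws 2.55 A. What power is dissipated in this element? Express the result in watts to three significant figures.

306 W

With V and I both given, power follows immediately from P = V I.
P = 120 V × 2.550 A = 306.0 W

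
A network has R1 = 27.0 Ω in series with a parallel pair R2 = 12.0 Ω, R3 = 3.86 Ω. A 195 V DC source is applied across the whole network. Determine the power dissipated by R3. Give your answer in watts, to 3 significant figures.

93.9 W

Reduce the parallel pair to R_p first; the network is then a simple series string.
R_p = (12.0×3.86)/(12.0+3.86) = 2.921 Ω
R_total = 27.0 + 2.921 = 29.92 Ω
I = V / R_total = 195 / 29.92 = 6.517 A
Voltage across the parallel pair: V_p = I × R_p = 6.517 × 2.921 = 19.03 V
R3 is across V_p, so use P = V²/R for that branch.
P_R3 = (19.03)² / 3.86 = 93.86 W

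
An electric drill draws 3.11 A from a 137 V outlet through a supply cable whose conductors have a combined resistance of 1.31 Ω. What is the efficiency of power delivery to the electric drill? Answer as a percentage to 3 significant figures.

The supply cable carries the full 3.11 A.
P_line = I² R_line = (3.110)² × 1.31 = 12.67 W
P_source = V I = 137 × 3.110 = 426.1 W; P_load = 413.4 W
η = P_load / P_source = 413.4 / 426.1 = 0.9703

97.0 %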